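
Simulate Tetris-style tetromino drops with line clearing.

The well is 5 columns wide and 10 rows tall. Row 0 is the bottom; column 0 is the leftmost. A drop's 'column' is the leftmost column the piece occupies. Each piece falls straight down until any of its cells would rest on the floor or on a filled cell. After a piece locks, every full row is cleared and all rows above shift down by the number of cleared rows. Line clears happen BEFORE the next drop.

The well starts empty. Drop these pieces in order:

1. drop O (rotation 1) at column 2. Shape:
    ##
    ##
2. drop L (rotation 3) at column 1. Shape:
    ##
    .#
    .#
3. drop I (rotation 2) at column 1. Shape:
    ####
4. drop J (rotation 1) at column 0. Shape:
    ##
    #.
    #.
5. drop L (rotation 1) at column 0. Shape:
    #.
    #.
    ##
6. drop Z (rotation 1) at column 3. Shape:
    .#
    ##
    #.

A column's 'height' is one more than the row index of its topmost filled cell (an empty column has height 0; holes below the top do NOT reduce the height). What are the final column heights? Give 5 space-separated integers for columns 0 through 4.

Answer: 9 7 5 4 5

Derivation:
Drop 1: O rot1 at col 2 lands with bottom-row=0; cleared 0 line(s) (total 0); column heights now [0 0 2 2 0], max=2
Drop 2: L rot3 at col 1 lands with bottom-row=2; cleared 0 line(s) (total 0); column heights now [0 5 5 2 0], max=5
Drop 3: I rot2 at col 1 lands with bottom-row=5; cleared 0 line(s) (total 0); column heights now [0 6 6 6 6], max=6
Drop 4: J rot1 at col 0 lands with bottom-row=4; cleared 1 line(s) (total 1); column heights now [6 6 5 2 0], max=6
Drop 5: L rot1 at col 0 lands with bottom-row=6; cleared 0 line(s) (total 1); column heights now [9 7 5 2 0], max=9
Drop 6: Z rot1 at col 3 lands with bottom-row=2; cleared 0 line(s) (total 1); column heights now [9 7 5 4 5], max=9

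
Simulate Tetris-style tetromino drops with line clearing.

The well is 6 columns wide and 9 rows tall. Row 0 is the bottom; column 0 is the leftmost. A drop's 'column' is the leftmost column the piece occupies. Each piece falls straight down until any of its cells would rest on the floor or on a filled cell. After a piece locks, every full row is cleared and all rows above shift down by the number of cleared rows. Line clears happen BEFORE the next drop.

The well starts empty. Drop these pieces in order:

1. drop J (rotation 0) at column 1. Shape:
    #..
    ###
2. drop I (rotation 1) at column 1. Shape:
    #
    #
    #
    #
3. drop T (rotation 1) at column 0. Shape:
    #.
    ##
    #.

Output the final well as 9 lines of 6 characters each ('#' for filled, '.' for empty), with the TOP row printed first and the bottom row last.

Answer: ......
#.....
##....
##....
.#....
.#....
.#....
.#....
.###..

Derivation:
Drop 1: J rot0 at col 1 lands with bottom-row=0; cleared 0 line(s) (total 0); column heights now [0 2 1 1 0 0], max=2
Drop 2: I rot1 at col 1 lands with bottom-row=2; cleared 0 line(s) (total 0); column heights now [0 6 1 1 0 0], max=6
Drop 3: T rot1 at col 0 lands with bottom-row=5; cleared 0 line(s) (total 0); column heights now [8 7 1 1 0 0], max=8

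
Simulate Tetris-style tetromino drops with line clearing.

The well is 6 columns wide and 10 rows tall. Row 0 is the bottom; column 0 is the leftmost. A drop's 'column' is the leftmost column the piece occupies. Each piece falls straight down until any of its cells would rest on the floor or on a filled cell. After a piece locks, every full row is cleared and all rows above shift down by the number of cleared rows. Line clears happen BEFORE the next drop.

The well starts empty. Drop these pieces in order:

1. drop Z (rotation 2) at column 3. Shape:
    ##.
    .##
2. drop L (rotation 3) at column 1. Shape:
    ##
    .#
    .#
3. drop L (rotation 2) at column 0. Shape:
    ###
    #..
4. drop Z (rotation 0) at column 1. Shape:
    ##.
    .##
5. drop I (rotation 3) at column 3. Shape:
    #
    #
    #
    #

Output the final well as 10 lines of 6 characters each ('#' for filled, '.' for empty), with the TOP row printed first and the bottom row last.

Answer: ......
...#..
...#..
...#..
.###..
..##..
###...
###...
..###.
..#.##

Derivation:
Drop 1: Z rot2 at col 3 lands with bottom-row=0; cleared 0 line(s) (total 0); column heights now [0 0 0 2 2 1], max=2
Drop 2: L rot3 at col 1 lands with bottom-row=0; cleared 0 line(s) (total 0); column heights now [0 3 3 2 2 1], max=3
Drop 3: L rot2 at col 0 lands with bottom-row=2; cleared 0 line(s) (total 0); column heights now [4 4 4 2 2 1], max=4
Drop 4: Z rot0 at col 1 lands with bottom-row=4; cleared 0 line(s) (total 0); column heights now [4 6 6 5 2 1], max=6
Drop 5: I rot3 at col 3 lands with bottom-row=5; cleared 0 line(s) (total 0); column heights now [4 6 6 9 2 1], max=9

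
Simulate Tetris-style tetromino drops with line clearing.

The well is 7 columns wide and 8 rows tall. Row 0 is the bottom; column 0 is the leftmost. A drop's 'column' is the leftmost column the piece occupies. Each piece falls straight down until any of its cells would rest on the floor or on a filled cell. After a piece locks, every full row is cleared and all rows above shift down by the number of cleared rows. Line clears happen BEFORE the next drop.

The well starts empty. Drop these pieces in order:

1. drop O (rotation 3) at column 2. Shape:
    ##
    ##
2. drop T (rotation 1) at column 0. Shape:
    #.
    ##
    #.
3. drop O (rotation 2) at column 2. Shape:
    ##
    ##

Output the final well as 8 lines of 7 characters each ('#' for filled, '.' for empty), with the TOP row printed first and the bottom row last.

Answer: .......
.......
.......
.......
..##...
#.##...
####...
#.##...

Derivation:
Drop 1: O rot3 at col 2 lands with bottom-row=0; cleared 0 line(s) (total 0); column heights now [0 0 2 2 0 0 0], max=2
Drop 2: T rot1 at col 0 lands with bottom-row=0; cleared 0 line(s) (total 0); column heights now [3 2 2 2 0 0 0], max=3
Drop 3: O rot2 at col 2 lands with bottom-row=2; cleared 0 line(s) (total 0); column heights now [3 2 4 4 0 0 0], max=4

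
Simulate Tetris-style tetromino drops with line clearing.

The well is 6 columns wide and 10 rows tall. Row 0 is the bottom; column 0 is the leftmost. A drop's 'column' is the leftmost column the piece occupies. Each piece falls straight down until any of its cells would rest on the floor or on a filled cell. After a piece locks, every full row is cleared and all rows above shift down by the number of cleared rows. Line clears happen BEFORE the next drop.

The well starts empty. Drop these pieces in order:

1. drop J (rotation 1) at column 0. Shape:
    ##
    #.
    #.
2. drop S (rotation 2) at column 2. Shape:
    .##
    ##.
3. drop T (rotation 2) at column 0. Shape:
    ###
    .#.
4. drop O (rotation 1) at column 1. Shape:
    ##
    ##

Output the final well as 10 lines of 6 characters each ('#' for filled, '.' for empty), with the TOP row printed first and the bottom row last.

Drop 1: J rot1 at col 0 lands with bottom-row=0; cleared 0 line(s) (total 0); column heights now [3 3 0 0 0 0], max=3
Drop 2: S rot2 at col 2 lands with bottom-row=0; cleared 0 line(s) (total 0); column heights now [3 3 1 2 2 0], max=3
Drop 3: T rot2 at col 0 lands with bottom-row=3; cleared 0 line(s) (total 0); column heights now [5 5 5 2 2 0], max=5
Drop 4: O rot1 at col 1 lands with bottom-row=5; cleared 0 line(s) (total 0); column heights now [5 7 7 2 2 0], max=7

Answer: ......
......
......
.##...
.##...
###...
.#....
##....
#..##.
#.##..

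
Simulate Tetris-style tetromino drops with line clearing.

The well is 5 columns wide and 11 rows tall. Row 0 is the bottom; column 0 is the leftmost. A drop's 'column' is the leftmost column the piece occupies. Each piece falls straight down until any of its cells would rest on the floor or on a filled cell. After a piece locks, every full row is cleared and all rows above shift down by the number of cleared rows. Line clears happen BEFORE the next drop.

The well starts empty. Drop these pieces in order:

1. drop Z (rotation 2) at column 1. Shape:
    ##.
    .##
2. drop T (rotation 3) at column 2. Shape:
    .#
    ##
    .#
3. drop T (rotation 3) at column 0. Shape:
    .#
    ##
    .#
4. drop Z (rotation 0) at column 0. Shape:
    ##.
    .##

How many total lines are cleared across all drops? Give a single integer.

Answer: 0

Derivation:
Drop 1: Z rot2 at col 1 lands with bottom-row=0; cleared 0 line(s) (total 0); column heights now [0 2 2 1 0], max=2
Drop 2: T rot3 at col 2 lands with bottom-row=1; cleared 0 line(s) (total 0); column heights now [0 2 3 4 0], max=4
Drop 3: T rot3 at col 0 lands with bottom-row=2; cleared 0 line(s) (total 0); column heights now [4 5 3 4 0], max=5
Drop 4: Z rot0 at col 0 lands with bottom-row=5; cleared 0 line(s) (total 0); column heights now [7 7 6 4 0], max=7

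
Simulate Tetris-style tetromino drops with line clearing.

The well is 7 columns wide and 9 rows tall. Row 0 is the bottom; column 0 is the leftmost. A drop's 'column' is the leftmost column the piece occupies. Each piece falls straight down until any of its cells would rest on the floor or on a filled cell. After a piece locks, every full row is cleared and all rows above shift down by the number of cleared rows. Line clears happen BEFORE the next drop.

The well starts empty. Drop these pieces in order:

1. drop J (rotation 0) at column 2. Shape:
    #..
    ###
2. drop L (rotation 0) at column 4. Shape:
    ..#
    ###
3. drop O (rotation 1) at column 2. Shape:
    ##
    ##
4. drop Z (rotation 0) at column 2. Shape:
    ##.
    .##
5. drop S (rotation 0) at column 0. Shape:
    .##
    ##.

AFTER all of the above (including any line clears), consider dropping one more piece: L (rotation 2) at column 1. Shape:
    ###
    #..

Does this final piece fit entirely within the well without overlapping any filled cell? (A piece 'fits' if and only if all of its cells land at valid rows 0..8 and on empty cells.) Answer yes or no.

Answer: yes

Derivation:
Drop 1: J rot0 at col 2 lands with bottom-row=0; cleared 0 line(s) (total 0); column heights now [0 0 2 1 1 0 0], max=2
Drop 2: L rot0 at col 4 lands with bottom-row=1; cleared 0 line(s) (total 0); column heights now [0 0 2 1 2 2 3], max=3
Drop 3: O rot1 at col 2 lands with bottom-row=2; cleared 0 line(s) (total 0); column heights now [0 0 4 4 2 2 3], max=4
Drop 4: Z rot0 at col 2 lands with bottom-row=4; cleared 0 line(s) (total 0); column heights now [0 0 6 6 5 2 3], max=6
Drop 5: S rot0 at col 0 lands with bottom-row=5; cleared 0 line(s) (total 0); column heights now [6 7 7 6 5 2 3], max=7
Test piece L rot2 at col 1 (width 3): heights before test = [6 7 7 6 5 2 3]; fits = True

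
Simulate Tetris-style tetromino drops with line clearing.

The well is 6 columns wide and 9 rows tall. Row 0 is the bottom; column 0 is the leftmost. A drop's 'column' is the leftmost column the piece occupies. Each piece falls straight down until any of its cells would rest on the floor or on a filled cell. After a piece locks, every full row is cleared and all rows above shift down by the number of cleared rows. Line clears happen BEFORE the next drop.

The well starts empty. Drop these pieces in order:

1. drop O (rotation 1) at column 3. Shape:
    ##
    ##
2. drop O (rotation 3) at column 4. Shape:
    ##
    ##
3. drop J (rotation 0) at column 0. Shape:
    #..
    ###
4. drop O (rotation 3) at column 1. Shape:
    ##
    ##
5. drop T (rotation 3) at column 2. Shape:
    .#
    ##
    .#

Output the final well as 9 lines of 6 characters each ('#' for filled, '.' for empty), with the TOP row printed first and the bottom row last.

Answer: ......
......
......
......
...#..
..####
.#####
#####.
#####.

Derivation:
Drop 1: O rot1 at col 3 lands with bottom-row=0; cleared 0 line(s) (total 0); column heights now [0 0 0 2 2 0], max=2
Drop 2: O rot3 at col 4 lands with bottom-row=2; cleared 0 line(s) (total 0); column heights now [0 0 0 2 4 4], max=4
Drop 3: J rot0 at col 0 lands with bottom-row=0; cleared 0 line(s) (total 0); column heights now [2 1 1 2 4 4], max=4
Drop 4: O rot3 at col 1 lands with bottom-row=1; cleared 0 line(s) (total 0); column heights now [2 3 3 2 4 4], max=4
Drop 5: T rot3 at col 2 lands with bottom-row=2; cleared 0 line(s) (total 0); column heights now [2 3 4 5 4 4], max=5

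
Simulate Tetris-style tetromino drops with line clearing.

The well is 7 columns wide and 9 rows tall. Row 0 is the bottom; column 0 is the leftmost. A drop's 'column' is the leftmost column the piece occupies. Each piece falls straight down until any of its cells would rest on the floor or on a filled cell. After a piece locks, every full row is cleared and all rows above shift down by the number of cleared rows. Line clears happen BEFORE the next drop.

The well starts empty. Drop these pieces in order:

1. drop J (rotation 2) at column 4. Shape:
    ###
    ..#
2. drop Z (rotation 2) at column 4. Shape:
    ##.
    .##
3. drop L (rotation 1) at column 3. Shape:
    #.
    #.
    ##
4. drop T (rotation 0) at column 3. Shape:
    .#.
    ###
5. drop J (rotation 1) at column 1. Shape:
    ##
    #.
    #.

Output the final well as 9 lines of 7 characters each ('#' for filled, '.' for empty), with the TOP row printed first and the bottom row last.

Answer: ....#..
...###.
...#...
...#...
...##..
....##.
.##..##
.#..###
.#....#

Derivation:
Drop 1: J rot2 at col 4 lands with bottom-row=0; cleared 0 line(s) (total 0); column heights now [0 0 0 0 2 2 2], max=2
Drop 2: Z rot2 at col 4 lands with bottom-row=2; cleared 0 line(s) (total 0); column heights now [0 0 0 0 4 4 3], max=4
Drop 3: L rot1 at col 3 lands with bottom-row=4; cleared 0 line(s) (total 0); column heights now [0 0 0 7 5 4 3], max=7
Drop 4: T rot0 at col 3 lands with bottom-row=7; cleared 0 line(s) (total 0); column heights now [0 0 0 8 9 8 3], max=9
Drop 5: J rot1 at col 1 lands with bottom-row=0; cleared 0 line(s) (total 0); column heights now [0 3 3 8 9 8 3], max=9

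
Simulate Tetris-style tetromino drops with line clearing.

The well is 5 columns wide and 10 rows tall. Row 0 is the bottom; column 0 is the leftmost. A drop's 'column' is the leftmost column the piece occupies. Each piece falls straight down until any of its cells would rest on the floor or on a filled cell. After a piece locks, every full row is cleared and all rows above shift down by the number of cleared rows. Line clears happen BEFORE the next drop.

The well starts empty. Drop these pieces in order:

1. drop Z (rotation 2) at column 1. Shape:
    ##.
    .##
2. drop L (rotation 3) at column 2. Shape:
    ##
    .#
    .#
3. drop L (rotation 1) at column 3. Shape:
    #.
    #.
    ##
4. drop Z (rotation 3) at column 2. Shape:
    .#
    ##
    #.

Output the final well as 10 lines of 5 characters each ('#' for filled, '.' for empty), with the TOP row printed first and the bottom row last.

Answer: .....
...#.
..##.
..##.
...#.
...##
..##.
...#.
.###.
..##.

Derivation:
Drop 1: Z rot2 at col 1 lands with bottom-row=0; cleared 0 line(s) (total 0); column heights now [0 2 2 1 0], max=2
Drop 2: L rot3 at col 2 lands with bottom-row=1; cleared 0 line(s) (total 0); column heights now [0 2 4 4 0], max=4
Drop 3: L rot1 at col 3 lands with bottom-row=4; cleared 0 line(s) (total 0); column heights now [0 2 4 7 5], max=7
Drop 4: Z rot3 at col 2 lands with bottom-row=6; cleared 0 line(s) (total 0); column heights now [0 2 8 9 5], max=9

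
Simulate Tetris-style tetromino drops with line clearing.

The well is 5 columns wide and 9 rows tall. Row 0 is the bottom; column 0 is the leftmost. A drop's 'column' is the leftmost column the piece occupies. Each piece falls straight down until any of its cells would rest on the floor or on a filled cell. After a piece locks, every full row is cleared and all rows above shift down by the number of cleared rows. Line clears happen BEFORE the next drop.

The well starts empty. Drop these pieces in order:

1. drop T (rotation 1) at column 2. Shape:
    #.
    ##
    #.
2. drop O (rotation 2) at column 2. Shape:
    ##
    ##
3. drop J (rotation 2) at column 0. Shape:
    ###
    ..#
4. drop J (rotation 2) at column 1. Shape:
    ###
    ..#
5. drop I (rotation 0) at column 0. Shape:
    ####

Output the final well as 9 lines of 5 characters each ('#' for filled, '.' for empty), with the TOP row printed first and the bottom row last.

Drop 1: T rot1 at col 2 lands with bottom-row=0; cleared 0 line(s) (total 0); column heights now [0 0 3 2 0], max=3
Drop 2: O rot2 at col 2 lands with bottom-row=3; cleared 0 line(s) (total 0); column heights now [0 0 5 5 0], max=5
Drop 3: J rot2 at col 0 lands with bottom-row=5; cleared 0 line(s) (total 0); column heights now [7 7 7 5 0], max=7
Drop 4: J rot2 at col 1 lands with bottom-row=6; cleared 0 line(s) (total 0); column heights now [7 8 8 8 0], max=8
Drop 5: I rot0 at col 0 lands with bottom-row=8; cleared 0 line(s) (total 0); column heights now [9 9 9 9 0], max=9

Answer: ####.
.###.
####.
..#..
..##.
..##.
..#..
..##.
..#..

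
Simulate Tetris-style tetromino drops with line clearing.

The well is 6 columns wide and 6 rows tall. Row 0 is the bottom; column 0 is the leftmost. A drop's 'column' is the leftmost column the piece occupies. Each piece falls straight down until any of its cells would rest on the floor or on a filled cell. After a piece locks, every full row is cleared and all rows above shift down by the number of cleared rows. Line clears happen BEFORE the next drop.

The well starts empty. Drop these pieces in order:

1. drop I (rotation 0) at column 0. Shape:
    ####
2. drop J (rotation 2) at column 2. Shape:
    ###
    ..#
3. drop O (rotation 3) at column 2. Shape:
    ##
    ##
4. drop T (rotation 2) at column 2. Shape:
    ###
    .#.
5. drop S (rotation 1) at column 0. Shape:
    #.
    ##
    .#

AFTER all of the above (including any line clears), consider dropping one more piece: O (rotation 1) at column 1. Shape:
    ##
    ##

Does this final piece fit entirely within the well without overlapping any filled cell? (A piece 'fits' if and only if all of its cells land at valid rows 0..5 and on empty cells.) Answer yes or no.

Answer: no

Derivation:
Drop 1: I rot0 at col 0 lands with bottom-row=0; cleared 0 line(s) (total 0); column heights now [1 1 1 1 0 0], max=1
Drop 2: J rot2 at col 2 lands with bottom-row=0; cleared 0 line(s) (total 0); column heights now [1 1 2 2 2 0], max=2
Drop 3: O rot3 at col 2 lands with bottom-row=2; cleared 0 line(s) (total 0); column heights now [1 1 4 4 2 0], max=4
Drop 4: T rot2 at col 2 lands with bottom-row=4; cleared 0 line(s) (total 0); column heights now [1 1 6 6 6 0], max=6
Drop 5: S rot1 at col 0 lands with bottom-row=1; cleared 0 line(s) (total 0); column heights now [4 3 6 6 6 0], max=6
Test piece O rot1 at col 1 (width 2): heights before test = [4 3 6 6 6 0]; fits = False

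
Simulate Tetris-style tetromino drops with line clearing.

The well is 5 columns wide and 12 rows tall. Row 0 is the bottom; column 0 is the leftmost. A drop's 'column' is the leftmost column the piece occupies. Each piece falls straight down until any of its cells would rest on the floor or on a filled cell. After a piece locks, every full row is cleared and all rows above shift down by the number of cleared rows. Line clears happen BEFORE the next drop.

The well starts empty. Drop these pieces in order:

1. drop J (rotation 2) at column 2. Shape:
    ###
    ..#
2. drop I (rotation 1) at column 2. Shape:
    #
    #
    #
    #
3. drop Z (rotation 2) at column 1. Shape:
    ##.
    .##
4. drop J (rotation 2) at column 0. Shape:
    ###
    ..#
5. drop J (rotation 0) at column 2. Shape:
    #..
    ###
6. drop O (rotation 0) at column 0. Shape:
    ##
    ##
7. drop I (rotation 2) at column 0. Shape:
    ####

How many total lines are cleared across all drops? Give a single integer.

Answer: 1

Derivation:
Drop 1: J rot2 at col 2 lands with bottom-row=0; cleared 0 line(s) (total 0); column heights now [0 0 2 2 2], max=2
Drop 2: I rot1 at col 2 lands with bottom-row=2; cleared 0 line(s) (total 0); column heights now [0 0 6 2 2], max=6
Drop 3: Z rot2 at col 1 lands with bottom-row=6; cleared 0 line(s) (total 0); column heights now [0 8 8 7 2], max=8
Drop 4: J rot2 at col 0 lands with bottom-row=8; cleared 0 line(s) (total 0); column heights now [10 10 10 7 2], max=10
Drop 5: J rot0 at col 2 lands with bottom-row=10; cleared 0 line(s) (total 0); column heights now [10 10 12 11 11], max=12
Drop 6: O rot0 at col 0 lands with bottom-row=10; cleared 1 line(s) (total 1); column heights now [11 11 11 7 2], max=11
Drop 7: I rot2 at col 0 lands with bottom-row=11; cleared 0 line(s) (total 1); column heights now [12 12 12 12 2], max=12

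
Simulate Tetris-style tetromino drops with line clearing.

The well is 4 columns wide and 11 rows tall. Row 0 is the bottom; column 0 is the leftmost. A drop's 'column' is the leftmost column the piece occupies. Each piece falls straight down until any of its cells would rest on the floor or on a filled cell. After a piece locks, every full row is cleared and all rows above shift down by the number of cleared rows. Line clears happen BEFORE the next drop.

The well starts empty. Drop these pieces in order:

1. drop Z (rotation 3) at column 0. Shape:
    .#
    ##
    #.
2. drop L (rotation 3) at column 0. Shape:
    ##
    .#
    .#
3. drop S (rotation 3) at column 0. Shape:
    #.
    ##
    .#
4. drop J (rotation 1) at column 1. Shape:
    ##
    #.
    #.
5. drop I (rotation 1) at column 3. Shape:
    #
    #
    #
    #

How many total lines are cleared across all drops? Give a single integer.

Answer: 0

Derivation:
Drop 1: Z rot3 at col 0 lands with bottom-row=0; cleared 0 line(s) (total 0); column heights now [2 3 0 0], max=3
Drop 2: L rot3 at col 0 lands with bottom-row=3; cleared 0 line(s) (total 0); column heights now [6 6 0 0], max=6
Drop 3: S rot3 at col 0 lands with bottom-row=6; cleared 0 line(s) (total 0); column heights now [9 8 0 0], max=9
Drop 4: J rot1 at col 1 lands with bottom-row=8; cleared 0 line(s) (total 0); column heights now [9 11 11 0], max=11
Drop 5: I rot1 at col 3 lands with bottom-row=0; cleared 0 line(s) (total 0); column heights now [9 11 11 4], max=11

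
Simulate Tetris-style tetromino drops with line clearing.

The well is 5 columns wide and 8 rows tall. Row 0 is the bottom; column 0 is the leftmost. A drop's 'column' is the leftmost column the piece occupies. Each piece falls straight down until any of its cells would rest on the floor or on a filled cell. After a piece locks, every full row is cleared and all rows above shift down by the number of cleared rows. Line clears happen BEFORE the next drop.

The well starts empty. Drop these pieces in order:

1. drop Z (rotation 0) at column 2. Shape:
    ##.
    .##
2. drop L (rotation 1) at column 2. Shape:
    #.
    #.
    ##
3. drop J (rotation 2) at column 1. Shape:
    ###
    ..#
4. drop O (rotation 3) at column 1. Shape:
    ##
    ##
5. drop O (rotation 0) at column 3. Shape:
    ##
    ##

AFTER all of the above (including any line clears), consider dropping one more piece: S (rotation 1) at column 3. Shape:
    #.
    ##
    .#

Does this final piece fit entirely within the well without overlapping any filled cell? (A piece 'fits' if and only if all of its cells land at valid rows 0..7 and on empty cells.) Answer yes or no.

Answer: no

Derivation:
Drop 1: Z rot0 at col 2 lands with bottom-row=0; cleared 0 line(s) (total 0); column heights now [0 0 2 2 1], max=2
Drop 2: L rot1 at col 2 lands with bottom-row=2; cleared 0 line(s) (total 0); column heights now [0 0 5 3 1], max=5
Drop 3: J rot2 at col 1 lands with bottom-row=4; cleared 0 line(s) (total 0); column heights now [0 6 6 6 1], max=6
Drop 4: O rot3 at col 1 lands with bottom-row=6; cleared 0 line(s) (total 0); column heights now [0 8 8 6 1], max=8
Drop 5: O rot0 at col 3 lands with bottom-row=6; cleared 0 line(s) (total 0); column heights now [0 8 8 8 8], max=8
Test piece S rot1 at col 3 (width 2): heights before test = [0 8 8 8 8]; fits = False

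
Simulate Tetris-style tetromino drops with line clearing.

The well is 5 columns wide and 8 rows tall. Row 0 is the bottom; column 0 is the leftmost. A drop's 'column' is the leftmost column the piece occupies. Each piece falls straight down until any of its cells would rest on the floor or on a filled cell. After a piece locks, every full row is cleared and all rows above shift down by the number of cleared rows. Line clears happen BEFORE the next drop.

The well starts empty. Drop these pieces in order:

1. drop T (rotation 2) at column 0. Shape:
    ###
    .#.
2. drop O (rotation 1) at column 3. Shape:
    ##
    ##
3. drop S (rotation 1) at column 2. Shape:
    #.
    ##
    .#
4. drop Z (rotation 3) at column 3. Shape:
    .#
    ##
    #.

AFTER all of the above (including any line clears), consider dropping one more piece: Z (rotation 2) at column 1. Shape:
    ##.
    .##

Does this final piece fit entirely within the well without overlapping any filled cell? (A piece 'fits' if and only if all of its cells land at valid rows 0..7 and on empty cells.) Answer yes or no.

Drop 1: T rot2 at col 0 lands with bottom-row=0; cleared 0 line(s) (total 0); column heights now [2 2 2 0 0], max=2
Drop 2: O rot1 at col 3 lands with bottom-row=0; cleared 1 line(s) (total 1); column heights now [0 1 0 1 1], max=1
Drop 3: S rot1 at col 2 lands with bottom-row=1; cleared 0 line(s) (total 1); column heights now [0 1 4 3 1], max=4
Drop 4: Z rot3 at col 3 lands with bottom-row=3; cleared 0 line(s) (total 1); column heights now [0 1 4 5 6], max=6
Test piece Z rot2 at col 1 (width 3): heights before test = [0 1 4 5 6]; fits = True

Answer: yes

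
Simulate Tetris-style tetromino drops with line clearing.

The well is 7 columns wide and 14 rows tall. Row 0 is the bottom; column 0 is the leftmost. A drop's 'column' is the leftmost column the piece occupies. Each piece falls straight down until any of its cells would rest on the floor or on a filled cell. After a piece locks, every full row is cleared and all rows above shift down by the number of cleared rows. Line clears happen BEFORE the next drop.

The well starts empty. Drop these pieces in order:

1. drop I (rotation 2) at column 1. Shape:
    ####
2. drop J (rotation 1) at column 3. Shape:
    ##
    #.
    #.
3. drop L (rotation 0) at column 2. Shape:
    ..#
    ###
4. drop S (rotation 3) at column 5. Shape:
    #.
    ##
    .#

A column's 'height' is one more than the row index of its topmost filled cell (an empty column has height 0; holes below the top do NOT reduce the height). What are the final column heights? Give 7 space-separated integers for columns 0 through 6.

Drop 1: I rot2 at col 1 lands with bottom-row=0; cleared 0 line(s) (total 0); column heights now [0 1 1 1 1 0 0], max=1
Drop 2: J rot1 at col 3 lands with bottom-row=1; cleared 0 line(s) (total 0); column heights now [0 1 1 4 4 0 0], max=4
Drop 3: L rot0 at col 2 lands with bottom-row=4; cleared 0 line(s) (total 0); column heights now [0 1 5 5 6 0 0], max=6
Drop 4: S rot3 at col 5 lands with bottom-row=0; cleared 0 line(s) (total 0); column heights now [0 1 5 5 6 3 2], max=6

Answer: 0 1 5 5 6 3 2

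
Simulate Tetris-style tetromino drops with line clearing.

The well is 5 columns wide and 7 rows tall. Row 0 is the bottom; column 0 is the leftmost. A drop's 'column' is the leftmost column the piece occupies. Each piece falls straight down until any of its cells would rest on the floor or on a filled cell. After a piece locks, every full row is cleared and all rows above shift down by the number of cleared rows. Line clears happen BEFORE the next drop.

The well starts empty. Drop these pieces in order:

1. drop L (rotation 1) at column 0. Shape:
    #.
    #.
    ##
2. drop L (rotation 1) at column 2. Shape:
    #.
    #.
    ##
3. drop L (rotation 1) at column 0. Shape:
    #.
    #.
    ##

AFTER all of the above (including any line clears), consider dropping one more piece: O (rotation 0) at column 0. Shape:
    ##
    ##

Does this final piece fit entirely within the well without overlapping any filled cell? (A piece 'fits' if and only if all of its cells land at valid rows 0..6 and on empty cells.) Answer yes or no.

Answer: no

Derivation:
Drop 1: L rot1 at col 0 lands with bottom-row=0; cleared 0 line(s) (total 0); column heights now [3 1 0 0 0], max=3
Drop 2: L rot1 at col 2 lands with bottom-row=0; cleared 0 line(s) (total 0); column heights now [3 1 3 1 0], max=3
Drop 3: L rot1 at col 0 lands with bottom-row=3; cleared 0 line(s) (total 0); column heights now [6 4 3 1 0], max=6
Test piece O rot0 at col 0 (width 2): heights before test = [6 4 3 1 0]; fits = False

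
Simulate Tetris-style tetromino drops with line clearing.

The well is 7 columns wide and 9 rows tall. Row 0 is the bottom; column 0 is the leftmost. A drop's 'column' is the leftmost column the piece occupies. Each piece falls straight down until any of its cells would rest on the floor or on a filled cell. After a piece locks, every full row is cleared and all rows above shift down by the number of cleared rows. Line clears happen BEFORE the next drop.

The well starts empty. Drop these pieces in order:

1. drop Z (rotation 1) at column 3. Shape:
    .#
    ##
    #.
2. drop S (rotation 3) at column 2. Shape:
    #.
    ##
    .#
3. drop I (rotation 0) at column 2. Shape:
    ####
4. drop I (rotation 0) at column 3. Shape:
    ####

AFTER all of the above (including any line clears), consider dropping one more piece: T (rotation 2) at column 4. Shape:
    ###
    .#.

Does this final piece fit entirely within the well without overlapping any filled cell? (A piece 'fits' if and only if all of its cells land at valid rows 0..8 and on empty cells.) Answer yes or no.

Answer: yes

Derivation:
Drop 1: Z rot1 at col 3 lands with bottom-row=0; cleared 0 line(s) (total 0); column heights now [0 0 0 2 3 0 0], max=3
Drop 2: S rot3 at col 2 lands with bottom-row=2; cleared 0 line(s) (total 0); column heights now [0 0 5 4 3 0 0], max=5
Drop 3: I rot0 at col 2 lands with bottom-row=5; cleared 0 line(s) (total 0); column heights now [0 0 6 6 6 6 0], max=6
Drop 4: I rot0 at col 3 lands with bottom-row=6; cleared 0 line(s) (total 0); column heights now [0 0 6 7 7 7 7], max=7
Test piece T rot2 at col 4 (width 3): heights before test = [0 0 6 7 7 7 7]; fits = True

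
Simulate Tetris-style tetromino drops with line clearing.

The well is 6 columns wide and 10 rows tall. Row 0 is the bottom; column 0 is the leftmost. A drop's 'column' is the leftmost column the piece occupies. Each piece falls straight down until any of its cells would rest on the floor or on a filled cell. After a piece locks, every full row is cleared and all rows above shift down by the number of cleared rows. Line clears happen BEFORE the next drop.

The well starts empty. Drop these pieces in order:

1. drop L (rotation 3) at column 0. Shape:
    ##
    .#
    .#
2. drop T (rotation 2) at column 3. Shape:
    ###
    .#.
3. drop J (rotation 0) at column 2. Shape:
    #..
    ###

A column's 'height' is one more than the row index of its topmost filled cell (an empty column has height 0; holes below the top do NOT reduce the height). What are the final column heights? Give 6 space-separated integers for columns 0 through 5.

Answer: 3 3 4 3 3 2

Derivation:
Drop 1: L rot3 at col 0 lands with bottom-row=0; cleared 0 line(s) (total 0); column heights now [3 3 0 0 0 0], max=3
Drop 2: T rot2 at col 3 lands with bottom-row=0; cleared 0 line(s) (total 0); column heights now [3 3 0 2 2 2], max=3
Drop 3: J rot0 at col 2 lands with bottom-row=2; cleared 0 line(s) (total 0); column heights now [3 3 4 3 3 2], max=4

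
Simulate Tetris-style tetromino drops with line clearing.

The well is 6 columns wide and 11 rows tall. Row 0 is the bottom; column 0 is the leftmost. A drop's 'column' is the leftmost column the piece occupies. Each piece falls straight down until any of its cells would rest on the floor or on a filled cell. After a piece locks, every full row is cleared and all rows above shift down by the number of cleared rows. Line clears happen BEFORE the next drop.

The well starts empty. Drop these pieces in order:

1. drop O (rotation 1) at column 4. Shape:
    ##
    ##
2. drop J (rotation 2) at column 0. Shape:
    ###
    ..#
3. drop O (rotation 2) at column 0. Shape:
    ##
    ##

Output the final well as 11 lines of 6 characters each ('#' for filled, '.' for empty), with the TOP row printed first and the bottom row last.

Answer: ......
......
......
......
......
......
......
##....
##....
###.##
..#.##

Derivation:
Drop 1: O rot1 at col 4 lands with bottom-row=0; cleared 0 line(s) (total 0); column heights now [0 0 0 0 2 2], max=2
Drop 2: J rot2 at col 0 lands with bottom-row=0; cleared 0 line(s) (total 0); column heights now [2 2 2 0 2 2], max=2
Drop 3: O rot2 at col 0 lands with bottom-row=2; cleared 0 line(s) (total 0); column heights now [4 4 2 0 2 2], max=4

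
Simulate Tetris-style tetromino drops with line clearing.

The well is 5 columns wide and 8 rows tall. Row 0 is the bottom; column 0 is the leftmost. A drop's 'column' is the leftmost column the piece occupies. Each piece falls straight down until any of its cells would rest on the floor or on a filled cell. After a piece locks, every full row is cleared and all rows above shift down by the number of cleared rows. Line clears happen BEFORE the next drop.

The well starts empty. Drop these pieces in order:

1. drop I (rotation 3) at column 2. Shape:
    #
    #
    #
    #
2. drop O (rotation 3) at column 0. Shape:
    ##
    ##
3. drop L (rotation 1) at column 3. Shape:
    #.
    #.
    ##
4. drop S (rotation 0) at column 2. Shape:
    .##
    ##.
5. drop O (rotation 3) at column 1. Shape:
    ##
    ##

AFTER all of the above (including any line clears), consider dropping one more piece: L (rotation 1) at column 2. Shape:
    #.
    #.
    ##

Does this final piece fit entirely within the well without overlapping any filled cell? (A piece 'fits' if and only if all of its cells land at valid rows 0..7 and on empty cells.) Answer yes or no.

Answer: no

Derivation:
Drop 1: I rot3 at col 2 lands with bottom-row=0; cleared 0 line(s) (total 0); column heights now [0 0 4 0 0], max=4
Drop 2: O rot3 at col 0 lands with bottom-row=0; cleared 0 line(s) (total 0); column heights now [2 2 4 0 0], max=4
Drop 3: L rot1 at col 3 lands with bottom-row=0; cleared 1 line(s) (total 1); column heights now [1 1 3 2 0], max=3
Drop 4: S rot0 at col 2 lands with bottom-row=3; cleared 0 line(s) (total 1); column heights now [1 1 4 5 5], max=5
Drop 5: O rot3 at col 1 lands with bottom-row=4; cleared 0 line(s) (total 1); column heights now [1 6 6 5 5], max=6
Test piece L rot1 at col 2 (width 2): heights before test = [1 6 6 5 5]; fits = False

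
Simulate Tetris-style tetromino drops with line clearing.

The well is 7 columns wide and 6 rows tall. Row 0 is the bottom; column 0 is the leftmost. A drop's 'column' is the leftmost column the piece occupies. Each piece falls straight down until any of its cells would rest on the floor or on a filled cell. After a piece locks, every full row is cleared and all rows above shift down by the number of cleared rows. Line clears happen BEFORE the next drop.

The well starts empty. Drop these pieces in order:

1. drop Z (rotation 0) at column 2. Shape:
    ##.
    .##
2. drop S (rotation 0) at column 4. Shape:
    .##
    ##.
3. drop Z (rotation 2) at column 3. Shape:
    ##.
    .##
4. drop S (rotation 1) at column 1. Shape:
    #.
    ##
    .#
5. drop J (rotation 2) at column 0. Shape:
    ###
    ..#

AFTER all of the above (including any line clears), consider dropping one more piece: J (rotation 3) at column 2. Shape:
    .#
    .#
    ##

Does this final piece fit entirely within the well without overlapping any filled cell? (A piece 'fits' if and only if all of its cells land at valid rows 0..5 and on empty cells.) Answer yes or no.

Answer: no

Derivation:
Drop 1: Z rot0 at col 2 lands with bottom-row=0; cleared 0 line(s) (total 0); column heights now [0 0 2 2 1 0 0], max=2
Drop 2: S rot0 at col 4 lands with bottom-row=1; cleared 0 line(s) (total 0); column heights now [0 0 2 2 2 3 3], max=3
Drop 3: Z rot2 at col 3 lands with bottom-row=3; cleared 0 line(s) (total 0); column heights now [0 0 2 5 5 4 3], max=5
Drop 4: S rot1 at col 1 lands with bottom-row=2; cleared 0 line(s) (total 0); column heights now [0 5 4 5 5 4 3], max=5
Drop 5: J rot2 at col 0 lands with bottom-row=4; cleared 0 line(s) (total 0); column heights now [6 6 6 5 5 4 3], max=6
Test piece J rot3 at col 2 (width 2): heights before test = [6 6 6 5 5 4 3]; fits = False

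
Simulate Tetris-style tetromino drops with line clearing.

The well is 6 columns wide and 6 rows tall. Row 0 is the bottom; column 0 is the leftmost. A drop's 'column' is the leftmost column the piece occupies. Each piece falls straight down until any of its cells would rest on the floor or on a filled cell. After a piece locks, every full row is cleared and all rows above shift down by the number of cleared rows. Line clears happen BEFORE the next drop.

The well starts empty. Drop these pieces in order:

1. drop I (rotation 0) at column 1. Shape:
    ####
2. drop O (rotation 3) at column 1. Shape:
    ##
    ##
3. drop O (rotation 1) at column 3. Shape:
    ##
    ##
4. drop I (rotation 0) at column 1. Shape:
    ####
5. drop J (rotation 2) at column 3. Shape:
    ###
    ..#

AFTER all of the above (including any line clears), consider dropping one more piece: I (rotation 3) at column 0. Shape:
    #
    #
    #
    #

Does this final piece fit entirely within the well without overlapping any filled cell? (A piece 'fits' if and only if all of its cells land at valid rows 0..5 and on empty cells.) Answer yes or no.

Answer: yes

Derivation:
Drop 1: I rot0 at col 1 lands with bottom-row=0; cleared 0 line(s) (total 0); column heights now [0 1 1 1 1 0], max=1
Drop 2: O rot3 at col 1 lands with bottom-row=1; cleared 0 line(s) (total 0); column heights now [0 3 3 1 1 0], max=3
Drop 3: O rot1 at col 3 lands with bottom-row=1; cleared 0 line(s) (total 0); column heights now [0 3 3 3 3 0], max=3
Drop 4: I rot0 at col 1 lands with bottom-row=3; cleared 0 line(s) (total 0); column heights now [0 4 4 4 4 0], max=4
Drop 5: J rot2 at col 3 lands with bottom-row=3; cleared 0 line(s) (total 0); column heights now [0 4 4 5 5 5], max=5
Test piece I rot3 at col 0 (width 1): heights before test = [0 4 4 5 5 5]; fits = True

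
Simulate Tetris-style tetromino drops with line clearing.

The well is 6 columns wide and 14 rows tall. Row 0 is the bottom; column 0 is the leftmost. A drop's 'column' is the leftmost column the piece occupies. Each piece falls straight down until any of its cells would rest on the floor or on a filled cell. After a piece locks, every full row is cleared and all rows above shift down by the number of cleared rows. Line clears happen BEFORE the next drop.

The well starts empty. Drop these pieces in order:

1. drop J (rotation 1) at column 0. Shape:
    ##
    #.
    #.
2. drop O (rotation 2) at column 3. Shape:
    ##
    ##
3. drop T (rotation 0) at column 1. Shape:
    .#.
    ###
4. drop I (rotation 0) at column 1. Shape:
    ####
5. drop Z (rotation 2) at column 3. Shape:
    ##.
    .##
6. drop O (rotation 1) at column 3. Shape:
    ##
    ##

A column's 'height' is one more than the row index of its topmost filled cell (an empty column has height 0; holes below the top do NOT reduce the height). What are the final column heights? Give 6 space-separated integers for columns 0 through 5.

Answer: 3 6 6 10 10 7

Derivation:
Drop 1: J rot1 at col 0 lands with bottom-row=0; cleared 0 line(s) (total 0); column heights now [3 3 0 0 0 0], max=3
Drop 2: O rot2 at col 3 lands with bottom-row=0; cleared 0 line(s) (total 0); column heights now [3 3 0 2 2 0], max=3
Drop 3: T rot0 at col 1 lands with bottom-row=3; cleared 0 line(s) (total 0); column heights now [3 4 5 4 2 0], max=5
Drop 4: I rot0 at col 1 lands with bottom-row=5; cleared 0 line(s) (total 0); column heights now [3 6 6 6 6 0], max=6
Drop 5: Z rot2 at col 3 lands with bottom-row=6; cleared 0 line(s) (total 0); column heights now [3 6 6 8 8 7], max=8
Drop 6: O rot1 at col 3 lands with bottom-row=8; cleared 0 line(s) (total 0); column heights now [3 6 6 10 10 7], max=10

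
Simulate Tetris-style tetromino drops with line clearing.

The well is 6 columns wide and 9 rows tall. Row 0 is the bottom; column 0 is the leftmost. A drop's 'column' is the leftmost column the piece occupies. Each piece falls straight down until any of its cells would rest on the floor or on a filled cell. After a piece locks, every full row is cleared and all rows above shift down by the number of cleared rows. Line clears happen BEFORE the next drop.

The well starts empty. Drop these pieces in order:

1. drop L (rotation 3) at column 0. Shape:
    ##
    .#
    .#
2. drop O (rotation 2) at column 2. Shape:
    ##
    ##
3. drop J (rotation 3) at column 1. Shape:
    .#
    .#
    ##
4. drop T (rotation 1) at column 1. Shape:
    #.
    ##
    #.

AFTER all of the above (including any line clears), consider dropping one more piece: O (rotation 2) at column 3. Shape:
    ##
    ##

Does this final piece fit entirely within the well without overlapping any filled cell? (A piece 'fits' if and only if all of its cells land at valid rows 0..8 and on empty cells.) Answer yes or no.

Drop 1: L rot3 at col 0 lands with bottom-row=0; cleared 0 line(s) (total 0); column heights now [3 3 0 0 0 0], max=3
Drop 2: O rot2 at col 2 lands with bottom-row=0; cleared 0 line(s) (total 0); column heights now [3 3 2 2 0 0], max=3
Drop 3: J rot3 at col 1 lands with bottom-row=3; cleared 0 line(s) (total 0); column heights now [3 4 6 2 0 0], max=6
Drop 4: T rot1 at col 1 lands with bottom-row=5; cleared 0 line(s) (total 0); column heights now [3 8 7 2 0 0], max=8
Test piece O rot2 at col 3 (width 2): heights before test = [3 8 7 2 0 0]; fits = True

Answer: yes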